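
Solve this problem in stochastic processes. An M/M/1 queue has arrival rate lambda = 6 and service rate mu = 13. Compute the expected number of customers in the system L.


rho = 6/13 = 0.4615
L = rho/(1-rho)
= 0.4615/0.5385
= 0.8571

0.8571


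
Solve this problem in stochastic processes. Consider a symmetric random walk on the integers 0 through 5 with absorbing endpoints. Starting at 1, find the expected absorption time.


For symmetric RW on 0,...,N with absorbing barriers, E(i) = i*(N-i)
E(1) = 1 * 4 = 4

4


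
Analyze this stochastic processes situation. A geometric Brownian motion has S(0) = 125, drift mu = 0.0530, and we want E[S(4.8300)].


E[S(t)] = S(0) * exp(mu * t)
= 125 * exp(0.0530 * 4.8300)
= 125 * 1.2917
= 161.4675

161.4675


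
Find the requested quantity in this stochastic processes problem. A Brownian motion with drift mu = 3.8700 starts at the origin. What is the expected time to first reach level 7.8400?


Expected first passage time = a/mu
= 7.8400/3.8700
= 2.0258

2.0258


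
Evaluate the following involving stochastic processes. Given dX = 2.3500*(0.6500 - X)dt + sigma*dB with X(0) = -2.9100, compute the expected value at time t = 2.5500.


E[X(t)] = mu + (X(0) - mu)*exp(-theta*t)
= 0.6500 + (-2.9100 - 0.6500)*exp(-2.3500*2.5500)
= 0.6500 + -3.5600 * 0.0025
= 0.6411

0.6411


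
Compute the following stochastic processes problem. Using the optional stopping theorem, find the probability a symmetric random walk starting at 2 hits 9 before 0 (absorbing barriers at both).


By optional stopping theorem: E(M at tau) = M(0) = 2
P(hit 9)*9 + P(hit 0)*0 = 2
P(hit 9) = (2 - 0)/(9 - 0) = 2/9 = 0.2222

0.2222


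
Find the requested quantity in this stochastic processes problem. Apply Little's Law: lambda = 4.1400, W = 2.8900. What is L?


Little's Law: L = lambda * W
= 4.1400 * 2.8900
= 11.9646

11.9646


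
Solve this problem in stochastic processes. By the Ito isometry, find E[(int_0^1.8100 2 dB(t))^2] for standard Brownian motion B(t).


By Ito isometry: E[(int f dB)^2] = int f^2 dt
= 2^2 * 1.8100
= 4 * 1.8100 = 7.2400

7.2400


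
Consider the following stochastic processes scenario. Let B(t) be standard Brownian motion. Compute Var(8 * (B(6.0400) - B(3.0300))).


Var(alpha*(B(t)-B(s))) = alpha^2 * (t-s)
= 8^2 * (6.0400 - 3.0300)
= 64 * 3.0100
= 192.6400

192.6400


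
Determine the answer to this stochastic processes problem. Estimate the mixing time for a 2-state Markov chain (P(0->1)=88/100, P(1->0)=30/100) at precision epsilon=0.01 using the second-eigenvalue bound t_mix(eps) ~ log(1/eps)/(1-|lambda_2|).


lambda_2 = |1 - p01 - p10| = |1 - 0.8800 - 0.3000| = 0.1800
t_mix ~ log(1/eps)/(1 - |lambda_2|)
= log(100)/(1 - 0.1800) = 4.6052/0.8200
= 5.6161

5.6161


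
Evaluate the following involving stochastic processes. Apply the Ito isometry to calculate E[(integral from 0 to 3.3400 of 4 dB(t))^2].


By Ito isometry: E[(int f dB)^2] = int f^2 dt
= 4^2 * 3.3400
= 16 * 3.3400 = 53.4400

53.4400


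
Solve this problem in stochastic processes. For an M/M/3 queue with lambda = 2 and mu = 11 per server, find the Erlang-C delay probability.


a = lambda/mu = 0.1818
rho = a/c = 0.0606
Erlang-C formula applied:
C(c,a) = 8.8909e-04

8.8909e-04


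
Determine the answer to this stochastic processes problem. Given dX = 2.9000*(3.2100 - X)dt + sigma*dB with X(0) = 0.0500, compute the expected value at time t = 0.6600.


E[X(t)] = mu + (X(0) - mu)*exp(-theta*t)
= 3.2100 + (0.0500 - 3.2100)*exp(-2.9000*0.6600)
= 3.2100 + -3.1600 * 0.1475
= 2.7439

2.7439


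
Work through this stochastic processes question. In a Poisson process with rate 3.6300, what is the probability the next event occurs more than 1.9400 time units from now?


P(X > t) = exp(-lambda * t)
= exp(-3.6300 * 1.9400)
= exp(-7.0422) = 8.7420e-04

8.7420e-04


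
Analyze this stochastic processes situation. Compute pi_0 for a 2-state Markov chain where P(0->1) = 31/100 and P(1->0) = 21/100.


Stationary distribution: pi_0 = p10/(p01+p10), pi_1 = p01/(p01+p10)
p01 = 0.3100, p10 = 0.2100
pi_0 = 0.4038

0.4038


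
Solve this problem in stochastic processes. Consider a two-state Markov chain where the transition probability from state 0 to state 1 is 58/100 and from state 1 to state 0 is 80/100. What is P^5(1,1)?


Computing P^5 by matrix multiplication.
P = [[0.4200, 0.5800], [0.8000, 0.2000]]
After raising P to the power 5:
P^5(1,1) = 0.4157

0.4157


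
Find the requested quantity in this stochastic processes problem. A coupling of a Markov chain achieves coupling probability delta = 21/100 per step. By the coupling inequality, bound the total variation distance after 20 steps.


TV distance bound <= (1-delta)^n
= (1 - 0.2100)^20
= 0.7900^20
= 0.0090

0.0090


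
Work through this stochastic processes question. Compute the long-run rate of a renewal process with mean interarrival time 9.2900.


Long-run renewal rate = 1/E(X)
= 1/9.2900
= 0.1076

0.1076


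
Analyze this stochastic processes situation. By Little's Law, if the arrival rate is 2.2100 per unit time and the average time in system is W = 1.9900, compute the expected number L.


Little's Law: L = lambda * W
= 2.2100 * 1.9900
= 4.3979

4.3979


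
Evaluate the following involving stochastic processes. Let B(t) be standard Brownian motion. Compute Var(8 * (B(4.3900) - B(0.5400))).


Var(alpha*(B(t)-B(s))) = alpha^2 * (t-s)
= 8^2 * (4.3900 - 0.5400)
= 64 * 3.8500
= 246.4000

246.4000


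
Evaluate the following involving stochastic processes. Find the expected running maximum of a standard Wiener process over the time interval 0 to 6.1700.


E(max B(s)) = sqrt(2t/pi)
= sqrt(2*6.1700/pi)
= sqrt(3.9279)
= 1.9819

1.9819


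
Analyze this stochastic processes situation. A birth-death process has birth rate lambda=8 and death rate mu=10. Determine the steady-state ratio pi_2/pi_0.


For birth-death process, pi_n/pi_0 = (lambda/mu)^n
= (8/10)^2
= 0.6400

0.6400


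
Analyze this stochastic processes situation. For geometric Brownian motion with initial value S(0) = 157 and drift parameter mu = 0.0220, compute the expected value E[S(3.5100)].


E[S(t)] = S(0) * exp(mu * t)
= 157 * exp(0.0220 * 3.5100)
= 157 * 1.0803
= 169.6039

169.6039


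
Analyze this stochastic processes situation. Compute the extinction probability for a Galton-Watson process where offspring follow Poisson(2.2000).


Since mu = 2.2000 > 1, extinction prob q < 1.
Solve s = exp(mu*(s-1)) iteratively.
q = 0.1563

0.1563


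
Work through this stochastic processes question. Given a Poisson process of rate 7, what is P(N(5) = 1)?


P(N(t)=k) = (lambda*t)^k * exp(-lambda*t) / k!
lambda*t = 35
= 35^1 * exp(-35) / 1!
= 35 * 6.3051e-16 / 1
= 2.2068e-14

2.2068e-14


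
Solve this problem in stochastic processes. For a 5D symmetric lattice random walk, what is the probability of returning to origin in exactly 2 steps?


P(return in 2 steps) = P(reverse first step) = 1/(2d)
= 1/10
= 0.1000

0.1000


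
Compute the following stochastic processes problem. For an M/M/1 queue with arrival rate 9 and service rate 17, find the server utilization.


rho = lambda/mu
= 9/17
= 0.5294

0.5294


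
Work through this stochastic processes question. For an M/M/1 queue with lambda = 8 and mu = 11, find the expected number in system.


rho = 8/11 = 0.7273
L = rho/(1-rho)
= 0.7273/0.2727
= 2.6667

2.6667


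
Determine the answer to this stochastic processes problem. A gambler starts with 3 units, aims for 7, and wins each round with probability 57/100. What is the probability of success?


Gambler's ruin formula:
r = q/p = 0.4300/0.5700 = 0.7544
P(win) = (1 - r^i)/(1 - r^N)
= (1 - 0.7544^3)/(1 - 0.7544^7)
= 0.6628

0.6628


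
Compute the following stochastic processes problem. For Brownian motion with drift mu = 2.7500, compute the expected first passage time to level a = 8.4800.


Expected first passage time = a/mu
= 8.4800/2.7500
= 3.0836

3.0836


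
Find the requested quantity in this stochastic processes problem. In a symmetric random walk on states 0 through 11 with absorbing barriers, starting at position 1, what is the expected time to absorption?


For symmetric RW on 0,...,N with absorbing barriers, E(i) = i*(N-i)
E(1) = 1 * 10 = 10

10


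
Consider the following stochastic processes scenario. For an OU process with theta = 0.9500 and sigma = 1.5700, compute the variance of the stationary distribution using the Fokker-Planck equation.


Stationary variance = sigma^2 / (2*theta)
= 1.5700^2 / (2*0.9500)
= 2.4649 / 1.9000
= 1.2973

1.2973


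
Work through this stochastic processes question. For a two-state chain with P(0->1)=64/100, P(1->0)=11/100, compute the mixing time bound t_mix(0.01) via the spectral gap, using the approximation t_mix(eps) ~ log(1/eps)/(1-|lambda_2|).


lambda_2 = |1 - p01 - p10| = |1 - 0.6400 - 0.1100| = 0.2500
t_mix ~ log(1/eps)/(1 - |lambda_2|)
= log(100)/(1 - 0.2500) = 4.6052/0.7500
= 6.1402

6.1402


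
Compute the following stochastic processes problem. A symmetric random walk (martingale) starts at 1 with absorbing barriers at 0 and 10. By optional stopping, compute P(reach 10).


By optional stopping theorem: E(M at tau) = M(0) = 1
P(hit 10)*10 + P(hit 0)*0 = 1
P(hit 10) = (1 - 0)/(10 - 0) = 1/10 = 0.1000

0.1000


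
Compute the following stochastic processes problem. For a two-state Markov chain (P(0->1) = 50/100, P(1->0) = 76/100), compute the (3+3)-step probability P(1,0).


P^6 = P^3 * P^3
Computing via matrix multiplication of the transition matrix.
Entry (1,0) of P^6 = 0.6030

0.6030


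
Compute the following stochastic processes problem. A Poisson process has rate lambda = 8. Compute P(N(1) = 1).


P(N(t)=k) = (lambda*t)^k * exp(-lambda*t) / k!
lambda*t = 8
= 8^1 * exp(-8) / 1!
= 8 * 3.3546e-04 / 1
= 0.0027

0.0027


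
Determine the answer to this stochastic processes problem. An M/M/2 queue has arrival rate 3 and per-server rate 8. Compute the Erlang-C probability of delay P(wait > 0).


a = lambda/mu = 0.3750
rho = a/c = 0.1875
Erlang-C formula applied:
C(c,a) = 0.0592

0.0592


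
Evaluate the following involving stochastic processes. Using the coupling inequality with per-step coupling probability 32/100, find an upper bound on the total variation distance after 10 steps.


TV distance bound <= (1-delta)^n
= (1 - 0.3200)^10
= 0.6800^10
= 0.0211

0.0211


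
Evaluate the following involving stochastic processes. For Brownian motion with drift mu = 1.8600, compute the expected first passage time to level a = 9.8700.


Expected first passage time = a/mu
= 9.8700/1.8600
= 5.3065

5.3065


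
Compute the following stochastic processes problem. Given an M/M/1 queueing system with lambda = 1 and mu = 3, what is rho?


rho = lambda/mu
= 1/3
= 0.3333

0.3333


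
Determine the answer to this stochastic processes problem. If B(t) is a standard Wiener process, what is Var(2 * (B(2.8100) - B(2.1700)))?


Var(alpha*(B(t)-B(s))) = alpha^2 * (t-s)
= 2^2 * (2.8100 - 2.1700)
= 4 * 0.6400
= 2.5600

2.5600


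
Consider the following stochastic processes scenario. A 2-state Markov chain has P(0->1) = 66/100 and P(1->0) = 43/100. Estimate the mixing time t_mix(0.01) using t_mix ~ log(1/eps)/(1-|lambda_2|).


lambda_2 = |1 - p01 - p10| = |1 - 0.6600 - 0.4300| = 0.0900
t_mix ~ log(1/eps)/(1 - |lambda_2|)
= log(100)/(1 - 0.0900) = 4.6052/0.9100
= 5.0606

5.0606


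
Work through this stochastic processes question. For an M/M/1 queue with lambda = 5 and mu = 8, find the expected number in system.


rho = 5/8 = 0.6250
L = rho/(1-rho)
= 0.6250/0.3750
= 1.6667

1.6667


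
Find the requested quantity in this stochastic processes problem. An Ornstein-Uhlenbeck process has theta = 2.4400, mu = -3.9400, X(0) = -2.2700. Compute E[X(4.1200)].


E[X(t)] = mu + (X(0) - mu)*exp(-theta*t)
= -3.9400 + (-2.2700 - -3.9400)*exp(-2.4400*4.1200)
= -3.9400 + 1.6700 * 4.3065e-05
= -3.9399

-3.9399


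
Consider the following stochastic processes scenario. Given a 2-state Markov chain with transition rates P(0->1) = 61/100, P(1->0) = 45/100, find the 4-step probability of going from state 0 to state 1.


Computing P^4 by matrix multiplication.
P = [[0.3900, 0.6100], [0.4500, 0.5500]]
After raising P to the power 4:
P^4(0,1) = 0.5755

0.5755


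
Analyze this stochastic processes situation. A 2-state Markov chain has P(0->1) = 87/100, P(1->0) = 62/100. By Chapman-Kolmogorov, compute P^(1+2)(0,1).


P^3 = P^1 * P^2
Computing via matrix multiplication of the transition matrix.
Entry (0,1) of P^3 = 0.6526

0.6526


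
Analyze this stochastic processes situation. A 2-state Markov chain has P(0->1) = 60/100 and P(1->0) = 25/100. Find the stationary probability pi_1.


Stationary distribution: pi_0 = p10/(p01+p10), pi_1 = p01/(p01+p10)
p01 = 0.6000, p10 = 0.2500
pi_1 = 0.7059

0.7059


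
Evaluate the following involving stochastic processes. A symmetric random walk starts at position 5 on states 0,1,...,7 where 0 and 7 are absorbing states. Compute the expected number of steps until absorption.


For symmetric RW on 0,...,N with absorbing barriers, E(i) = i*(N-i)
E(5) = 5 * 2 = 10

10


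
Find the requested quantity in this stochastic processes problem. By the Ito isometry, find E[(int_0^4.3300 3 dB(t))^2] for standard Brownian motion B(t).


By Ito isometry: E[(int f dB)^2] = int f^2 dt
= 3^2 * 4.3300
= 9 * 4.3300 = 38.9700

38.9700


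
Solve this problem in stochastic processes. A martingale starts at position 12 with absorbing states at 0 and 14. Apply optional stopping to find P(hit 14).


By optional stopping theorem: E(M at tau) = M(0) = 12
P(hit 14)*14 + P(hit 0)*0 = 12
P(hit 14) = (12 - 0)/(14 - 0) = 6/7 = 0.8571

0.8571


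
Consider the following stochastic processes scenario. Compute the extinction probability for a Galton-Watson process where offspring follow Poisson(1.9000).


Since mu = 1.9000 > 1, extinction prob q < 1.
Solve s = exp(mu*(s-1)) iteratively.
q = 0.2328

0.2328


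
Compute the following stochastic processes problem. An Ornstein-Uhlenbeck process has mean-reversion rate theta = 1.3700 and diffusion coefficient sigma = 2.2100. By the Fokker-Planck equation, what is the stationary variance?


Stationary variance = sigma^2 / (2*theta)
= 2.2100^2 / (2*1.3700)
= 4.8841 / 2.7400
= 1.7825

1.7825


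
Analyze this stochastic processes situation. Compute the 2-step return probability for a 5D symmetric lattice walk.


P(return in 2 steps) = P(reverse first step) = 1/(2d)
= 1/10
= 0.1000

0.1000


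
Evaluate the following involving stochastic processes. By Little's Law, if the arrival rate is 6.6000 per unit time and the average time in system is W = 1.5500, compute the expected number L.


Little's Law: L = lambda * W
= 6.6000 * 1.5500
= 10.2300

10.2300


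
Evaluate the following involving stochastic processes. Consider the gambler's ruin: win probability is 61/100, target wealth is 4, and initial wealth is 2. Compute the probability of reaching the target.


Gambler's ruin formula:
r = q/p = 0.3900/0.6100 = 0.6393
P(win) = (1 - r^i)/(1 - r^N)
= (1 - 0.6393^2)/(1 - 0.6393^4)
= 0.7098

0.7098


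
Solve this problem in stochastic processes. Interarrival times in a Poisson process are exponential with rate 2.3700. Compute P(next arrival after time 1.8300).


P(X > t) = exp(-lambda * t)
= exp(-2.3700 * 1.8300)
= exp(-4.3371) = 0.0131

0.0131


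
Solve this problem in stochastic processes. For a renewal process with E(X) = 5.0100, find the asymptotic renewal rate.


Long-run renewal rate = 1/E(X)
= 1/5.0100
= 0.1996

0.1996


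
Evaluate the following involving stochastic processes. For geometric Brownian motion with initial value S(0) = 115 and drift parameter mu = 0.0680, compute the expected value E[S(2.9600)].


E[S(t)] = S(0) * exp(mu * t)
= 115 * exp(0.0680 * 2.9600)
= 115 * 1.2230
= 140.6412

140.6412


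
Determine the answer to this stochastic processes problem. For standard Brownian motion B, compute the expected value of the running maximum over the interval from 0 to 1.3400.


E(max B(s)) = sqrt(2t/pi)
= sqrt(2*1.3400/pi)
= sqrt(0.8531)
= 0.9236

0.9236


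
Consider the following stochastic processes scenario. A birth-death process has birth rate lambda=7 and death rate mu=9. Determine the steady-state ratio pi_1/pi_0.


For birth-death process, pi_n/pi_0 = (lambda/mu)^n
= (7/9)^1
= 0.7778

0.7778


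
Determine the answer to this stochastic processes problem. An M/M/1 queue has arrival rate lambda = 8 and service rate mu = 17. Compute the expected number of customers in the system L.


rho = 8/17 = 0.4706
L = rho/(1-rho)
= 0.4706/0.5294
= 0.8889

0.8889


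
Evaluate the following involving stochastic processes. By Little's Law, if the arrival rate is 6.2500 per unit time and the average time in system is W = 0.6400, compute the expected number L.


Little's Law: L = lambda * W
= 6.2500 * 0.6400
= 4.0000

4.0000


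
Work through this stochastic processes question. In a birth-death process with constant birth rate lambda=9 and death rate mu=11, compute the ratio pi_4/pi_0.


For birth-death process, pi_n/pi_0 = (lambda/mu)^n
= (9/11)^4
= 0.4481

0.4481


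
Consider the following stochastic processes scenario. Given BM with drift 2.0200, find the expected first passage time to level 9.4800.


Expected first passage time = a/mu
= 9.4800/2.0200
= 4.6931

4.6931


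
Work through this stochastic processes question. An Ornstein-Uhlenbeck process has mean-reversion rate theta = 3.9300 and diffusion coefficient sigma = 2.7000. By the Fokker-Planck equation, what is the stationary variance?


Stationary variance = sigma^2 / (2*theta)
= 2.7000^2 / (2*3.9300)
= 7.2900 / 7.8600
= 0.9275

0.9275


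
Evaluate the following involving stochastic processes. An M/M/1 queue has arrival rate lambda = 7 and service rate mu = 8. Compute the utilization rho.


rho = lambda/mu
= 7/8
= 0.8750

0.8750


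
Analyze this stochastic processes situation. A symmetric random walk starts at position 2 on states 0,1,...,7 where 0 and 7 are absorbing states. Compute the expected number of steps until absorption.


For symmetric RW on 0,...,N with absorbing barriers, E(i) = i*(N-i)
E(2) = 2 * 5 = 10

10


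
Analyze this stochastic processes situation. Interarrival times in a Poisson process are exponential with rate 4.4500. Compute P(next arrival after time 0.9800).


P(X > t) = exp(-lambda * t)
= exp(-4.4500 * 0.9800)
= exp(-4.3610) = 0.0128

0.0128


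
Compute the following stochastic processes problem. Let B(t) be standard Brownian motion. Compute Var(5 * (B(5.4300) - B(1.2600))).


Var(alpha*(B(t)-B(s))) = alpha^2 * (t-s)
= 5^2 * (5.4300 - 1.2600)
= 25 * 4.1700
= 104.2500

104.2500


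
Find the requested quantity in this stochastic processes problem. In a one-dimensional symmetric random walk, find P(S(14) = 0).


P(S(14) = 0) = C(14,7) / 4^7
= 3432 / 16384
= 0.2095

0.2095


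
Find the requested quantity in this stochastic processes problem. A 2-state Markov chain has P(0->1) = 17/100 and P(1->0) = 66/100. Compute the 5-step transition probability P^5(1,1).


Computing P^5 by matrix multiplication.
P = [[0.8300, 0.1700], [0.6600, 0.3400]]
After raising P to the power 5:
P^5(1,1) = 0.2049

0.2049


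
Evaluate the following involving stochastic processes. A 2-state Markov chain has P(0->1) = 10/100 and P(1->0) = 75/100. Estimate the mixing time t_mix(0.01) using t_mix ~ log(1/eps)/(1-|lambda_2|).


lambda_2 = |1 - p01 - p10| = |1 - 0.1000 - 0.7500| = 0.1500
t_mix ~ log(1/eps)/(1 - |lambda_2|)
= log(100)/(1 - 0.1500) = 4.6052/0.8500
= 5.4178

5.4178


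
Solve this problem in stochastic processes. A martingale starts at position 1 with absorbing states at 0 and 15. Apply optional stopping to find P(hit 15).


By optional stopping theorem: E(M at tau) = M(0) = 1
P(hit 15)*15 + P(hit 0)*0 = 1
P(hit 15) = (1 - 0)/(15 - 0) = 1/15 = 0.0667

0.0667


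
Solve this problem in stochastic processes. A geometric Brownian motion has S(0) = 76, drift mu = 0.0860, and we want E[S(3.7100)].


E[S(t)] = S(0) * exp(mu * t)
= 76 * exp(0.0860 * 3.7100)
= 76 * 1.3758
= 104.5634

104.5634


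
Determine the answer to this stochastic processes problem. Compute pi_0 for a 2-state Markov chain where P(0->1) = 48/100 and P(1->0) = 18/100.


Stationary distribution: pi_0 = p10/(p01+p10), pi_1 = p01/(p01+p10)
p01 = 0.4800, p10 = 0.1800
pi_0 = 0.2727

0.2727


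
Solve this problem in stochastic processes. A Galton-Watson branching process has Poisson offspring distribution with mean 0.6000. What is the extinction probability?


Since mu = 0.6000 <= 1, extinction probability = 1.

1.0000


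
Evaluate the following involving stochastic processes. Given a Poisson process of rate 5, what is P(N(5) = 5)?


P(N(t)=k) = (lambda*t)^k * exp(-lambda*t) / k!
lambda*t = 25
= 25^5 * exp(-25) / 5!
= 9765625 * 1.3888e-11 / 120
= 1.1302e-06

1.1302e-06


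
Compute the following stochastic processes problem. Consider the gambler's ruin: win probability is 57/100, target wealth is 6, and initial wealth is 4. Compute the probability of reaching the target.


Gambler's ruin formula:
r = q/p = 0.4300/0.5700 = 0.7544
P(win) = (1 - r^i)/(1 - r^N)
= (1 - 0.7544^4)/(1 - 0.7544^6)
= 0.8289

0.8289


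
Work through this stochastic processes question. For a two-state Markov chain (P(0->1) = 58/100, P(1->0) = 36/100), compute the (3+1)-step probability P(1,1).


P^4 = P^3 * P^1
Computing via matrix multiplication of the transition matrix.
Entry (1,1) of P^4 = 0.6170

0.6170


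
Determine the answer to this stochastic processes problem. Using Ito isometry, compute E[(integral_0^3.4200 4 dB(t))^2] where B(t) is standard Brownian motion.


By Ito isometry: E[(int f dB)^2] = int f^2 dt
= 4^2 * 3.4200
= 16 * 3.4200 = 54.7200

54.7200


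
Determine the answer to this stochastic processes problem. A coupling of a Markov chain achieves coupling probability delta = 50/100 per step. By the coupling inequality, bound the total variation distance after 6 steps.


TV distance bound <= (1-delta)^n
= (1 - 0.5000)^6
= 0.5000^6
= 0.0156

0.0156


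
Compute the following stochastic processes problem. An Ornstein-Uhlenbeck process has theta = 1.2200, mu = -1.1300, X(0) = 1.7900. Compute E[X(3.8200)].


E[X(t)] = mu + (X(0) - mu)*exp(-theta*t)
= -1.1300 + (1.7900 - -1.1300)*exp(-1.2200*3.8200)
= -1.1300 + 2.9200 * 0.0095
= -1.1024

-1.1024


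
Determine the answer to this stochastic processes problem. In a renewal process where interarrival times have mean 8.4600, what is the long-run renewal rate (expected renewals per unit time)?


Long-run renewal rate = 1/E(X)
= 1/8.4600
= 0.1182

0.1182


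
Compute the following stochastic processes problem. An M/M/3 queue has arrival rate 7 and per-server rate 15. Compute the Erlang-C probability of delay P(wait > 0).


a = lambda/mu = 0.4667
rho = a/c = 0.1556
Erlang-C formula applied:
C(c,a) = 0.0126

0.0126


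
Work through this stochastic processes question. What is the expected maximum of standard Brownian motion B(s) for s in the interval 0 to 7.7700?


E(max B(s)) = sqrt(2t/pi)
= sqrt(2*7.7700/pi)
= sqrt(4.9465)
= 2.2241

2.2241


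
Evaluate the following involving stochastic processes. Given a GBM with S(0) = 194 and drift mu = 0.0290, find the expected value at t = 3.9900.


E[S(t)] = S(0) * exp(mu * t)
= 194 * exp(0.0290 * 3.9900)
= 194 * 1.1227
= 217.7980

217.7980


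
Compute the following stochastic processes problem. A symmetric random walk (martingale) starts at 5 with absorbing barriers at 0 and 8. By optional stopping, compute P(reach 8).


By optional stopping theorem: E(M at tau) = M(0) = 5
P(hit 8)*8 + P(hit 0)*0 = 5
P(hit 8) = (5 - 0)/(8 - 0) = 5/8 = 0.6250

0.6250


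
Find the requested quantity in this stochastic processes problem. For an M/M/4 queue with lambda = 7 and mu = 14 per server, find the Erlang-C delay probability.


a = lambda/mu = 0.5000
rho = a/c = 0.1250
Erlang-C formula applied:
C(c,a) = 0.0018

0.0018


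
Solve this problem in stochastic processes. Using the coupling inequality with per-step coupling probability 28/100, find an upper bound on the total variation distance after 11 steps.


TV distance bound <= (1-delta)^n
= (1 - 0.2800)^11
= 0.7200^11
= 0.0270

0.0270


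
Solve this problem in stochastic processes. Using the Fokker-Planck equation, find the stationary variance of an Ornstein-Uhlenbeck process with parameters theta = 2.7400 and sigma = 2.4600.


Stationary variance = sigma^2 / (2*theta)
= 2.4600^2 / (2*2.7400)
= 6.0516 / 5.4800
= 1.1043

1.1043


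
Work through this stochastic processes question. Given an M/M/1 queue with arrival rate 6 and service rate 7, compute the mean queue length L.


rho = 6/7 = 0.8571
L = rho/(1-rho)
= 0.8571/0.1429
= 6.0000

6.0000


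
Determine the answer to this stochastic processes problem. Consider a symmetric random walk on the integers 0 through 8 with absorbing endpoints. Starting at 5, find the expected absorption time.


For symmetric RW on 0,...,N with absorbing barriers, E(i) = i*(N-i)
E(5) = 5 * 3 = 15

15


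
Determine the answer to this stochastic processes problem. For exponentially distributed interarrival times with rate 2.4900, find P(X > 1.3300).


P(X > t) = exp(-lambda * t)
= exp(-2.4900 * 1.3300)
= exp(-3.3117) = 0.0365

0.0365


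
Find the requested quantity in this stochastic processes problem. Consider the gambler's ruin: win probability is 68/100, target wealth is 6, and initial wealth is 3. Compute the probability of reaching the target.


Gambler's ruin formula:
r = q/p = 0.3200/0.6800 = 0.4706
P(win) = (1 - r^i)/(1 - r^N)
= (1 - 0.4706^3)/(1 - 0.4706^6)
= 0.9056

0.9056


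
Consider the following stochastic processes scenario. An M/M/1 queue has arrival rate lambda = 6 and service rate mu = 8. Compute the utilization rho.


rho = lambda/mu
= 6/8
= 0.7500

0.7500


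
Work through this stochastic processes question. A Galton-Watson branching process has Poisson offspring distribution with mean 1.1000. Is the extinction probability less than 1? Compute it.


Since mu = 1.1000 > 1, extinction prob q < 1.
Solve s = exp(mu*(s-1)) iteratively.
q = 0.8239

0.8239


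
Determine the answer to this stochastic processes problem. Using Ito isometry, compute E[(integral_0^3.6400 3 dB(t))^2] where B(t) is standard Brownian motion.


By Ito isometry: E[(int f dB)^2] = int f^2 dt
= 3^2 * 3.6400
= 9 * 3.6400 = 32.7600

32.7600


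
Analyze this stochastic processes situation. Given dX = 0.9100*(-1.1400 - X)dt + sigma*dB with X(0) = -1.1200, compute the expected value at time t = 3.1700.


E[X(t)] = mu + (X(0) - mu)*exp(-theta*t)
= -1.1400 + (-1.1200 - -1.1400)*exp(-0.9100*3.1700)
= -1.1400 + 0.0200 * 0.0559
= -1.1389

-1.1389


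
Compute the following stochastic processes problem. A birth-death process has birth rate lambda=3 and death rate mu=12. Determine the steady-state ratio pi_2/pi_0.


For birth-death process, pi_n/pi_0 = (lambda/mu)^n
= (3/12)^2
= 0.0625

0.0625


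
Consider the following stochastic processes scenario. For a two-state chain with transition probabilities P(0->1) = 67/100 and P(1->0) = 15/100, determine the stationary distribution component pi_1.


Stationary distribution: pi_0 = p10/(p01+p10), pi_1 = p01/(p01+p10)
p01 = 0.6700, p10 = 0.1500
pi_1 = 0.8171

0.8171


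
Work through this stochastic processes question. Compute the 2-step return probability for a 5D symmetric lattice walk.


P(return in 2 steps) = P(reverse first step) = 1/(2d)
= 1/10
= 0.1000

0.1000


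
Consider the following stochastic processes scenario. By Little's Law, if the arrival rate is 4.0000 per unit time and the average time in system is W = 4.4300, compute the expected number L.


Little's Law: L = lambda * W
= 4.0000 * 4.4300
= 17.7200

17.7200


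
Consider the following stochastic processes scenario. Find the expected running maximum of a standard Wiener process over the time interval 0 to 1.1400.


E(max B(s)) = sqrt(2t/pi)
= sqrt(2*1.1400/pi)
= sqrt(0.7257)
= 0.8519

0.8519


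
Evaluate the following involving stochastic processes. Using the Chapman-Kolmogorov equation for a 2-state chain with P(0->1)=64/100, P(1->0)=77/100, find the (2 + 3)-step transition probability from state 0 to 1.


P^5 = P^2 * P^3
Computing via matrix multiplication of the transition matrix.
Entry (0,1) of P^5 = 0.4592

0.4592


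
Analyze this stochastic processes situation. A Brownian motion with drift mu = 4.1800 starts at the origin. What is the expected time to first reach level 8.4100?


Expected first passage time = a/mu
= 8.4100/4.1800
= 2.0120

2.0120


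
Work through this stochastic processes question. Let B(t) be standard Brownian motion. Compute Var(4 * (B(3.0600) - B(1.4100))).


Var(alpha*(B(t)-B(s))) = alpha^2 * (t-s)
= 4^2 * (3.0600 - 1.4100)
= 16 * 1.6500
= 26.4000

26.4000


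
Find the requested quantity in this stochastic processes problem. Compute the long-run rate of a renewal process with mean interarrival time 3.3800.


Long-run renewal rate = 1/E(X)
= 1/3.3800
= 0.2959

0.2959


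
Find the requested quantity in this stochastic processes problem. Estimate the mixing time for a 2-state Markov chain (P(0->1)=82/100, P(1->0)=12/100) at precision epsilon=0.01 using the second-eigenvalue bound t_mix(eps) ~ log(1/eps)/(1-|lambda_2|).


lambda_2 = |1 - p01 - p10| = |1 - 0.8200 - 0.1200| = 0.0600
t_mix ~ log(1/eps)/(1 - |lambda_2|)
= log(100)/(1 - 0.0600) = 4.6052/0.9400
= 4.8991

4.8991


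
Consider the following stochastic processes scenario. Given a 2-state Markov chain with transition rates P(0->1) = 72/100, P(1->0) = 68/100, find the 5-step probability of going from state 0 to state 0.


Computing P^5 by matrix multiplication.
P = [[0.2800, 0.7200], [0.6800, 0.3200]]
After raising P to the power 5:
P^5(0,0) = 0.4804

0.4804


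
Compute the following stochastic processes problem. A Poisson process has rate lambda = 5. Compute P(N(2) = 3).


P(N(t)=k) = (lambda*t)^k * exp(-lambda*t) / k!
lambda*t = 10
= 10^3 * exp(-10) / 3!
= 1000 * 4.5400e-05 / 6
= 0.0076

0.0076


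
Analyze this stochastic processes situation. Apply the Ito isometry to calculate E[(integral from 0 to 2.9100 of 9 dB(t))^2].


By Ito isometry: E[(int f dB)^2] = int f^2 dt
= 9^2 * 2.9100
= 81 * 2.9100 = 235.7100

235.7100


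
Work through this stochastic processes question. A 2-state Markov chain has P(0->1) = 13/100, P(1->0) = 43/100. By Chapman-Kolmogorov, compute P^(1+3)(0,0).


P^4 = P^1 * P^3
Computing via matrix multiplication of the transition matrix.
Entry (0,0) of P^4 = 0.7766

0.7766


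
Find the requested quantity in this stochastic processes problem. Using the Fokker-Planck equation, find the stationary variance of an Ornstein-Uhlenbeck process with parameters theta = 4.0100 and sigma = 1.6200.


Stationary variance = sigma^2 / (2*theta)
= 1.6200^2 / (2*4.0100)
= 2.6244 / 8.0200
= 0.3272

0.3272


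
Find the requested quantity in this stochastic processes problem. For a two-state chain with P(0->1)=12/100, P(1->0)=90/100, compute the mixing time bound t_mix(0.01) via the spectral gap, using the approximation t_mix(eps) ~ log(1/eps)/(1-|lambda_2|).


lambda_2 = |1 - p01 - p10| = |1 - 0.1200 - 0.9000| = 0.0200
t_mix ~ log(1/eps)/(1 - |lambda_2|)
= log(100)/(1 - 0.0200) = 4.6052/0.9800
= 4.6992

4.6992


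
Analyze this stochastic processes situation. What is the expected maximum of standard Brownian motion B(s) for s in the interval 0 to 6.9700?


E(max B(s)) = sqrt(2t/pi)
= sqrt(2*6.9700/pi)
= sqrt(4.4372)
= 2.1065

2.1065


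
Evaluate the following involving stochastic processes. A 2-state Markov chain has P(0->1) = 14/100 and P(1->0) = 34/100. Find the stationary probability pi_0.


Stationary distribution: pi_0 = p10/(p01+p10), pi_1 = p01/(p01+p10)
p01 = 0.1400, p10 = 0.3400
pi_0 = 0.7083

0.7083


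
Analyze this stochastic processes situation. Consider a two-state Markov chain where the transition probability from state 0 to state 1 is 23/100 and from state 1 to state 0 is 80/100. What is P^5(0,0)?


Computing P^5 by matrix multiplication.
P = [[0.7700, 0.2300], [0.8000, 0.2000]]
After raising P to the power 5:
P^5(0,0) = 0.7767

0.7767


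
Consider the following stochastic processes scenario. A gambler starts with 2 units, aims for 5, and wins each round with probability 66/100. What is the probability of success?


Gambler's ruin formula:
r = q/p = 0.3400/0.6600 = 0.5152
P(win) = (1 - r^i)/(1 - r^N)
= (1 - 0.5152^2)/(1 - 0.5152^5)
= 0.7623

0.7623


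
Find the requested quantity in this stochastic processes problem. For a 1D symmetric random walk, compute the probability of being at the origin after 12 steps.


P(S(12) = 0) = C(12,6) / 4^6
= 924 / 4096
= 0.2256

0.2256


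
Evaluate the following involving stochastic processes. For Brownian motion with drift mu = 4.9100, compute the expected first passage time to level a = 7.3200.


Expected first passage time = a/mu
= 7.3200/4.9100
= 1.4908

1.4908


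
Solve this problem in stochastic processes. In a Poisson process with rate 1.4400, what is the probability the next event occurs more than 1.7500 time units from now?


P(X > t) = exp(-lambda * t)
= exp(-1.4400 * 1.7500)
= exp(-2.5200) = 0.0805

0.0805


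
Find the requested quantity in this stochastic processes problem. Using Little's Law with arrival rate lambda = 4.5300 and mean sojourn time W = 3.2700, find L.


Little's Law: L = lambda * W
= 4.5300 * 3.2700
= 14.8131

14.8131


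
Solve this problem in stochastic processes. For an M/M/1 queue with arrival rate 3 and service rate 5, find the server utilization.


rho = lambda/mu
= 3/5
= 0.6000

0.6000


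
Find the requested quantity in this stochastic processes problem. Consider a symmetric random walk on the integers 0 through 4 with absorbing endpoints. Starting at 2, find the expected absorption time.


For symmetric RW on 0,...,N with absorbing barriers, E(i) = i*(N-i)
E(2) = 2 * 2 = 4

4


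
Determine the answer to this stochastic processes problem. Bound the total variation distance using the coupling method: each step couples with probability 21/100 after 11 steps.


TV distance bound <= (1-delta)^n
= (1 - 0.2100)^11
= 0.7900^11
= 0.0748

0.0748


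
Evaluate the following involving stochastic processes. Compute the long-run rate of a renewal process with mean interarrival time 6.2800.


Long-run renewal rate = 1/E(X)
= 1/6.2800
= 0.1592

0.1592


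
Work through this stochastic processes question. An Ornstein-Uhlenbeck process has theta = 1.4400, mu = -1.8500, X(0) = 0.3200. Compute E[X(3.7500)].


E[X(t)] = mu + (X(0) - mu)*exp(-theta*t)
= -1.8500 + (0.3200 - -1.8500)*exp(-1.4400*3.7500)
= -1.8500 + 2.1700 * 0.0045
= -1.8402

-1.8402


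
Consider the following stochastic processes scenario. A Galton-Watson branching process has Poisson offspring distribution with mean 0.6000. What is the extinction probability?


Since mu = 0.6000 <= 1, extinction probability = 1.

1.0000


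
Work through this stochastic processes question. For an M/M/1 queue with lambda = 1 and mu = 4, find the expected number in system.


rho = 1/4 = 0.2500
L = rho/(1-rho)
= 0.2500/0.7500
= 0.3333

0.3333


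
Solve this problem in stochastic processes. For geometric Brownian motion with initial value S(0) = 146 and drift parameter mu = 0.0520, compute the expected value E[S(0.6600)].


E[S(t)] = S(0) * exp(mu * t)
= 146 * exp(0.0520 * 0.6600)
= 146 * 1.0349
= 151.0977

151.0977


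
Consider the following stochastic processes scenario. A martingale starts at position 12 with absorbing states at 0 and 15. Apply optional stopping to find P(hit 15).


By optional stopping theorem: E(M at tau) = M(0) = 12
P(hit 15)*15 + P(hit 0)*0 = 12
P(hit 15) = (12 - 0)/(15 - 0) = 4/5 = 0.8000

0.8000


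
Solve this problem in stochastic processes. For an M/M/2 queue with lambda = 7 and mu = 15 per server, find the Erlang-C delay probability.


a = lambda/mu = 0.4667
rho = a/c = 0.2333
Erlang-C formula applied:
C(c,a) = 0.0883

0.0883


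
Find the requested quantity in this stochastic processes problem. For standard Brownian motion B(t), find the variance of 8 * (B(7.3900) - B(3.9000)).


Var(alpha*(B(t)-B(s))) = alpha^2 * (t-s)
= 8^2 * (7.3900 - 3.9000)
= 64 * 3.4900
= 223.3600

223.3600


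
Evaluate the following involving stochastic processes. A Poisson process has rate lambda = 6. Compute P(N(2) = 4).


P(N(t)=k) = (lambda*t)^k * exp(-lambda*t) / k!
lambda*t = 12
= 12^4 * exp(-12) / 4!
= 20736 * 6.1442e-06 / 24
= 0.0053

0.0053


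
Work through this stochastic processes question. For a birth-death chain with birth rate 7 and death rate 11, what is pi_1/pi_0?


For birth-death process, pi_n/pi_0 = (lambda/mu)^n
= (7/11)^1
= 0.6364

0.6364


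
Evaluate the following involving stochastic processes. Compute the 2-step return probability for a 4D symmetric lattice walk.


P(return in 2 steps) = P(reverse first step) = 1/(2d)
= 1/8
= 0.1250

0.1250


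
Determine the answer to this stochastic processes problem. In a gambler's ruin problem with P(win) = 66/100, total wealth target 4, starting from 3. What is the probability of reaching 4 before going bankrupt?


Gambler's ruin formula:
r = q/p = 0.3400/0.6600 = 0.5152
P(win) = (1 - r^i)/(1 - r^N)
= (1 - 0.5152^3)/(1 - 0.5152^4)
= 0.9287

0.9287


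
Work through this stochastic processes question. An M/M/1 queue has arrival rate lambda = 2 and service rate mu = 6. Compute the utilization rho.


rho = lambda/mu
= 2/6
= 0.3333

0.3333


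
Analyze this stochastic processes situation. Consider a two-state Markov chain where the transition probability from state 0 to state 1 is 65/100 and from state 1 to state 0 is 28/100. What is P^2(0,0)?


Computing P^2 by matrix multiplication.
P = [[0.3500, 0.6500], [0.2800, 0.7200]]
After raising P to the power 2:
P^2(0,0) = 0.3045

0.3045


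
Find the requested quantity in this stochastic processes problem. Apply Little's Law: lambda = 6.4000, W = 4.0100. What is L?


Little's Law: L = lambda * W
= 6.4000 * 4.0100
= 25.6640

25.6640


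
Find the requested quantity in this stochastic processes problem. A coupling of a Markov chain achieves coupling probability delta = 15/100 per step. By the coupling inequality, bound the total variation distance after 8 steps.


TV distance bound <= (1-delta)^n
= (1 - 0.1500)^8
= 0.8500^8
= 0.2725

0.2725


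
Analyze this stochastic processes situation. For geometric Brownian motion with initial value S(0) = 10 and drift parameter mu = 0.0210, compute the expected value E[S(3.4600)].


E[S(t)] = S(0) * exp(mu * t)
= 10 * exp(0.0210 * 3.4600)
= 10 * 1.0754
= 10.7536

10.7536


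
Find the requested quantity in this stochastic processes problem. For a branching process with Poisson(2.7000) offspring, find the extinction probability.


Since mu = 2.7000 > 1, extinction prob q < 1.
Solve s = exp(mu*(s-1)) iteratively.
q = 0.0844

0.0844


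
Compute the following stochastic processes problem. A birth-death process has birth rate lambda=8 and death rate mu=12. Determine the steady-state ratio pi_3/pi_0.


For birth-death process, pi_n/pi_0 = (lambda/mu)^n
= (8/12)^3
= 0.2963

0.2963


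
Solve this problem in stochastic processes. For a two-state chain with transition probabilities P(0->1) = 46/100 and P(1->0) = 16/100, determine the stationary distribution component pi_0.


Stationary distribution: pi_0 = p10/(p01+p10), pi_1 = p01/(p01+p10)
p01 = 0.4600, p10 = 0.1600
pi_0 = 0.2581

0.2581
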